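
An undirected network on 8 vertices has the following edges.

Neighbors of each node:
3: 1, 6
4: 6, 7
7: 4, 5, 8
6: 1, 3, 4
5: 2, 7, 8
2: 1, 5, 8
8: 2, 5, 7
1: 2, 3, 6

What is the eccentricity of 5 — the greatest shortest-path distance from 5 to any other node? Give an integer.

Distances from 5: 1:2, 2:1, 3:3, 4:2, 6:3, 7:1, 8:1.
The largest is 3 (to 6 and 3), so the eccentricity of 5 is 3.

3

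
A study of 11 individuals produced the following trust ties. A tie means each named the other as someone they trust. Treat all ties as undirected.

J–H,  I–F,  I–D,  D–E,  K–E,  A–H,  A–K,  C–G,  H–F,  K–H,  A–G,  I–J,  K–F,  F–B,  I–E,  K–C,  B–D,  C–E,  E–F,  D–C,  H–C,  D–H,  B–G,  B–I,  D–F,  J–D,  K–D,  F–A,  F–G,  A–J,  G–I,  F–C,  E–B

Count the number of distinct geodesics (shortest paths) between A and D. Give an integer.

4

The shortest distance is 2. The length-2 paths are: A–F–D; A–H–D; A–J–D; A–K–D.
That gives 4 distinct shortest paths.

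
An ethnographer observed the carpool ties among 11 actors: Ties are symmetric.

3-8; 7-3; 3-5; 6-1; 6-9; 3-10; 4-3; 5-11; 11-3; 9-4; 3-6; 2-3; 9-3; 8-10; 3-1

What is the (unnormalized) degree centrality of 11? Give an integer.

2

11 is directly tied to 3 and 5. That is 2 neighbors, so the degree of 11 is 2.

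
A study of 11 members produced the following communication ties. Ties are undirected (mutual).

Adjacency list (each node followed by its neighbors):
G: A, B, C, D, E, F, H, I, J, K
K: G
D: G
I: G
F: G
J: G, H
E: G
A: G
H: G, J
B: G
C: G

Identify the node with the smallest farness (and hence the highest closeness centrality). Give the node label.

Farness (sum of distances to all others) for each node — A:19, B:19, C:19, D:19, E:19, F:19, G:10, H:18, I:19, J:18, K:19.
The smallest farness is 10, for G, so G has the highest closeness.

G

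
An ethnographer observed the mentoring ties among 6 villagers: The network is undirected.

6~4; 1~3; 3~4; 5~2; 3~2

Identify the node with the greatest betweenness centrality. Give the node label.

Unnormalized betweenness of each node: 1:0, 2:4, 3:8, 4:4, 5:0, 6:0.
3 has the largest value, 8, making it the main broker — the node through which the most shortest paths run.

3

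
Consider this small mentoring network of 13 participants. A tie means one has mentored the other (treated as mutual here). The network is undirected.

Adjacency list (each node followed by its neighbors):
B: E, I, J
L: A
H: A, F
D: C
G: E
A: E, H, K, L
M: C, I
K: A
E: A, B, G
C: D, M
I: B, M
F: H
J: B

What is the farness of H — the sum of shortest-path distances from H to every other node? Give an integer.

Distances from H: A:1, B:3, C:6, D:7, E:2, F:1, G:3, I:4, J:4, K:2, L:2, M:5.
Sum = 1 + 3 + 6 + 7 + 2 + 1 + 3 + 4 + 4 + 2 + 2 + 5 = 40.

40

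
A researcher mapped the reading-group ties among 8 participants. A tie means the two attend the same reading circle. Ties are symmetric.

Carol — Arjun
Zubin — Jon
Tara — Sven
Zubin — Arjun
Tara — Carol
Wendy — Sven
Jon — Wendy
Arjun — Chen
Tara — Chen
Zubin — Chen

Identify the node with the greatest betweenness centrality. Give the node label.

Unnormalized betweenness of each node: Arjun:5/2, Carol:1, Chen:3, Jon:3, Sven:3, Tara:11/2, Wendy:2, Zubin:5.
Tara has the largest value, 11/2, making it the main broker — the node through which the most shortest paths run.

Tara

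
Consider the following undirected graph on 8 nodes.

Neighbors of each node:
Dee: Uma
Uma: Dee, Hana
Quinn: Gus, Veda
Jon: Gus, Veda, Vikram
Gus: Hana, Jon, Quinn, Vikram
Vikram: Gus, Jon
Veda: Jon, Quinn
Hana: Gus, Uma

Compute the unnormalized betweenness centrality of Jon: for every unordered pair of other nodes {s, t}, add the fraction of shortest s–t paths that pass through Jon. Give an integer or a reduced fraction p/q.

Pairs whose geodesics pass through Jon — Uma–Veda: 1/2; Hana–Veda: 1/2; Dee–Veda: 1/2; Vikram–Veda: 1; Gus–Veda: 1/2.
All other pairs contribute 0.
Summing the contributions gives betweenness(Jon) = 3.

3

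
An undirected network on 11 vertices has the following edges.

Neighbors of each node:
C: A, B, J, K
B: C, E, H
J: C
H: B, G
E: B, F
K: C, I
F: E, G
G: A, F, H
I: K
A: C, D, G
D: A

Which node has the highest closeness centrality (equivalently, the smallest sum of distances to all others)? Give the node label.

Farness (sum of distances to all others) for each node — A:19, B:19, C:17, D:28, E:25, F:27, G:21, H:23, I:33, J:26, K:24.
The smallest farness is 17, for C, so C has the highest closeness.

C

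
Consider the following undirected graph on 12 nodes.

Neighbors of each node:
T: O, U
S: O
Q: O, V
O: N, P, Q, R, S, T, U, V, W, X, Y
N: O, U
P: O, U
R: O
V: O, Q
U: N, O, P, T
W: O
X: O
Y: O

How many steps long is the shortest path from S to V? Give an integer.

2

One shortest route is S – O – V, which uses 2 edges, and S and V are not directly tied, so nothing shorter exists. So d(S,V) = 2.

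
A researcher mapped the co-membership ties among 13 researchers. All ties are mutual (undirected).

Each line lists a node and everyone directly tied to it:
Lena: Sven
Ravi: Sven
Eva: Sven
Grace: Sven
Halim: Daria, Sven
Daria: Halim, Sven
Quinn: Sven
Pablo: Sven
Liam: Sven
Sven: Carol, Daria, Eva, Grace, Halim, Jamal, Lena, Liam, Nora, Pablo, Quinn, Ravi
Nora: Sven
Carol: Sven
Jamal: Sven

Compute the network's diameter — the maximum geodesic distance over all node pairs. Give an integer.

2

Eccentricity of each node (its greatest distance to any other): Carol:2, Daria:2, Eva:2, Grace:2, Halim:2, Jamal:2, Lena:2, Liam:2, Nora:2, Pablo:2, Quinn:2, Ravi:2, Sven:1.
The maximum eccentricity is 2, realized for instance by the pair Ravi–Lena via Ravi – Sven – Lena. So the diameter is 2.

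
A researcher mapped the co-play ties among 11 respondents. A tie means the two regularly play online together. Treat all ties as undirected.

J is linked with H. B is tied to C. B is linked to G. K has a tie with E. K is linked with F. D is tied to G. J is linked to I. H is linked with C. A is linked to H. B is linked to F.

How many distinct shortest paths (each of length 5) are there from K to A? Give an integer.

The shortest distance is 5, and the only length-5 path is K–F–B–C–H–A. So there is exactly 1 shortest path.

1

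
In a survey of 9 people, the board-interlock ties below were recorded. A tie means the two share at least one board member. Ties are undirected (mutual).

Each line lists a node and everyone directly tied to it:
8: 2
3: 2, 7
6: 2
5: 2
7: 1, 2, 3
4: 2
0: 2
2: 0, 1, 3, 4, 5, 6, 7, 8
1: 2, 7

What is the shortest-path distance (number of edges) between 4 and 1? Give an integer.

2

One shortest route is 4 – 2 – 1, which uses 2 edges, and 4 and 1 are not directly tied, so nothing shorter exists. So d(4,1) = 2.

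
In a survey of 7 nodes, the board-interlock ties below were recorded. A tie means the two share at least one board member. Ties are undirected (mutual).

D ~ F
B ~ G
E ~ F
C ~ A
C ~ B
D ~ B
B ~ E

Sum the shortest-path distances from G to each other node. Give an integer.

Distances from G: A:3, B:1, C:2, D:2, E:2, F:3.
Sum = 3 + 1 + 2 + 2 + 2 + 3 = 13.

13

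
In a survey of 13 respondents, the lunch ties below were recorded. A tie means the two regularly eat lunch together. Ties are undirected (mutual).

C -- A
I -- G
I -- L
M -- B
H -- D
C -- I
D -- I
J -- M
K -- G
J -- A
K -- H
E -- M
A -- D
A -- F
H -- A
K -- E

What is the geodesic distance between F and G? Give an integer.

One shortest route is F – A – C – I – G, which uses 4 edges, and at distance 3 from F we only reach {I, K, M}, which does not include G. So d(F,G) = 4.

4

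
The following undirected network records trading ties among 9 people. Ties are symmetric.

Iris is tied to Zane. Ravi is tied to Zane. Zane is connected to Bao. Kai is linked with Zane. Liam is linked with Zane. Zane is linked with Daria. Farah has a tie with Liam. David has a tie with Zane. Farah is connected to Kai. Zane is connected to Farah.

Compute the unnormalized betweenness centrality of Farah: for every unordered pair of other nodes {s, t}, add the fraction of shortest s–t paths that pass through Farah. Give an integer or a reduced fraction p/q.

1/2

Pairs whose geodesics pass through Farah — Kai–Liam: 1/2.
All other pairs contribute 0.
Summing the contributions gives betweenness(Farah) = 1/2.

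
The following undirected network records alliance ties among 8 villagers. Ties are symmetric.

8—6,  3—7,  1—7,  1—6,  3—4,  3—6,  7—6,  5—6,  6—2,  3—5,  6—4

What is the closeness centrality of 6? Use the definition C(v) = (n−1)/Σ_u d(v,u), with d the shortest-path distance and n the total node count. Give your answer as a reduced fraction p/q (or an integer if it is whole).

Distances from 6: 1:1, 2:1, 3:1, 4:1, 5:1, 7:1, 8:1. Sum = 7.
n = 8, so closeness = 7/7 = 1.

1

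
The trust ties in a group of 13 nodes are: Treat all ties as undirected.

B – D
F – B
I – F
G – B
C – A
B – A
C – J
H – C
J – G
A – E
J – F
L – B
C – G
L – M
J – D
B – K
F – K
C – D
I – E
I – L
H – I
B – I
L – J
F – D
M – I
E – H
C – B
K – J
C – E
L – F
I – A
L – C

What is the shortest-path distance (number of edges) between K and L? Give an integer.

2

One shortest route is K – F – L, which uses 2 edges, and K and L are not directly tied, so nothing shorter exists. So d(K,L) = 2.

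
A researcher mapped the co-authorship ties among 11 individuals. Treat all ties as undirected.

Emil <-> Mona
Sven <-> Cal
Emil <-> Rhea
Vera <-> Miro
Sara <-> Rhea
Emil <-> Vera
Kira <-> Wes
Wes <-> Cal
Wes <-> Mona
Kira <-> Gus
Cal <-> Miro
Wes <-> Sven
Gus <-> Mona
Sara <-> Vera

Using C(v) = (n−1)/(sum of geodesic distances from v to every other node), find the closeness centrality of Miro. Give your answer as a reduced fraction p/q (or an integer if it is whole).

Distances from Miro: Cal:1, Emil:2, Gus:4, Kira:3, Mona:3, Rhea:3, Sara:2, Sven:2, Vera:1, Wes:2. Sum = 23.
n = 11, so closeness = 10/23.

10/23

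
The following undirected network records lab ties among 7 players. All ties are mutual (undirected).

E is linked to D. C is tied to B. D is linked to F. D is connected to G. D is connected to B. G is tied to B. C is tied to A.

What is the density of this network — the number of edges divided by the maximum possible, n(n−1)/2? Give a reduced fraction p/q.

There are 7 edges and 7 nodes, so the maximum possible is C(7,2) = 21.
Density = 7/21 = 1/3.

1/3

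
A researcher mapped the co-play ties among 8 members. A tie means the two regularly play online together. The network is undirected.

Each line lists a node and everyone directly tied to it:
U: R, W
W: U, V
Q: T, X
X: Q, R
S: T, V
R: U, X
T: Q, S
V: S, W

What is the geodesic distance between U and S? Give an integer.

3

One shortest route is U – W – V – S, which uses 3 edges, and at distance 2 from U we only reach {V, X}, which does not include S. So d(U,S) = 3.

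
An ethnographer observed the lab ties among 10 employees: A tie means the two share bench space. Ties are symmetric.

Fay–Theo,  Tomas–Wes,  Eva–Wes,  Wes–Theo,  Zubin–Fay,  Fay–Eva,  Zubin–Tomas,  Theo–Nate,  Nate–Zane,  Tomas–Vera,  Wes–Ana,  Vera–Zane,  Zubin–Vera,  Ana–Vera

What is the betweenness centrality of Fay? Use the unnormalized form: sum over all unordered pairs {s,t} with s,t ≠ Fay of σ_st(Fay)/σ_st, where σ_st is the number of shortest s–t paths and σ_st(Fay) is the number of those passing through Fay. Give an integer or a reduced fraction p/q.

269/60

Pairs whose geodesics pass through Fay — Eva–Nate: 1/2; Eva–Zane: 2/5; Eva–Vera: 1/3; Eva–Zubin: 1; Eva–Theo: 1/2; Nate–Zubin: 1/2; Vera–Theo: 1/4; Zubin–Theo: 1.
All other pairs contribute 0.
Summing the contributions gives betweenness(Fay) = 269/60.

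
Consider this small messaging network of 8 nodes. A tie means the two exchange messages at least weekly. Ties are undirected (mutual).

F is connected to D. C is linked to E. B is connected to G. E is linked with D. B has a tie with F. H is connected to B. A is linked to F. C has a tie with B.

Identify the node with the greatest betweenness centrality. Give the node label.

Unnormalized betweenness of each node: A:0, B:13, C:3, D:2, E:1, F:9, G:0, H:0.
B has the largest value, 13, making it the main broker — the node through which the most shortest paths run.

B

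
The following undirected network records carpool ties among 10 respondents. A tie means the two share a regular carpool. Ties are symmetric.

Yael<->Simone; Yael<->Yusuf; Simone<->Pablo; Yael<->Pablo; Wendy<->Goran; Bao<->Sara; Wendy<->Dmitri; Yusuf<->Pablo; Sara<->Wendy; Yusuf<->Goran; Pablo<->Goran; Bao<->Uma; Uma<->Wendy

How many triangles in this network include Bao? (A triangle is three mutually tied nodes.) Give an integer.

Bao's neighbors are Sara and Uma, but none of them are tied to each other, so no triangle contains Bao.

0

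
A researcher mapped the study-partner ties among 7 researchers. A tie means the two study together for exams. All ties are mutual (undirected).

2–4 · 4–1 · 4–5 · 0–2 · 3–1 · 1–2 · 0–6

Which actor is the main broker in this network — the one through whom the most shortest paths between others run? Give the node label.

2

Unnormalized betweenness of each node: 0:5, 1:5, 2:8, 3:0, 4:5, 5:0, 6:0.
2 has the largest value, 8, making it the main broker — the node through which the most shortest paths run.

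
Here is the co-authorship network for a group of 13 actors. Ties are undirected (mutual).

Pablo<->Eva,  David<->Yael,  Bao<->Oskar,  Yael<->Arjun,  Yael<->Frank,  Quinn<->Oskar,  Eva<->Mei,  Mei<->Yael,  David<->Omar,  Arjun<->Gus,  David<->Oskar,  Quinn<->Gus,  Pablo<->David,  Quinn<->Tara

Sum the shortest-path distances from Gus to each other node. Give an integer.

32

Distances from Gus: Arjun:1, Bao:3, David:3, Eva:4, Frank:3, Mei:3, Omar:4, Oskar:2, Pablo:4, Quinn:1, Tara:2, Yael:2.
Sum = 1 + 3 + 3 + 4 + 3 + 3 + 4 + 2 + 4 + 1 + 2 + 2 = 32.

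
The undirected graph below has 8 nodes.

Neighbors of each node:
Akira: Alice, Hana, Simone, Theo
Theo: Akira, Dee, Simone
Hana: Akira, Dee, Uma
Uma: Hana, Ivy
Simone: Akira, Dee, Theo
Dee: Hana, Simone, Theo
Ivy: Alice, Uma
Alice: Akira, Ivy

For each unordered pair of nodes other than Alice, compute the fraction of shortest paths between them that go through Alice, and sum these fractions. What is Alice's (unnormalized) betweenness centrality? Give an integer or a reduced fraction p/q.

3

Pairs whose geodesics pass through Alice — Akira–Ivy: 1; Ivy–Theo: 1; Ivy–Simone: 1.
All other pairs contribute 0.
Summing the contributions gives betweenness(Alice) = 3.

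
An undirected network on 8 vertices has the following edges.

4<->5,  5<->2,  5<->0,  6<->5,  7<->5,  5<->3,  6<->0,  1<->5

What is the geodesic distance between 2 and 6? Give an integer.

One shortest route is 2 – 5 – 6, which uses 2 edges, and 2 and 6 are not directly tied, so nothing shorter exists. So d(2,6) = 2.

2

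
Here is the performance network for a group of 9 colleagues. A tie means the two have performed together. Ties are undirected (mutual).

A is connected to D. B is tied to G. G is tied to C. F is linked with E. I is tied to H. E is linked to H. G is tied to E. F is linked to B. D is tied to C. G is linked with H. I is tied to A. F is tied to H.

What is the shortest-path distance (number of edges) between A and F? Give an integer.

One shortest route is A – I – H – F, which uses 3 edges, and at distance 2 from A we only reach {C, H}, which does not include F. So d(A,F) = 3.

3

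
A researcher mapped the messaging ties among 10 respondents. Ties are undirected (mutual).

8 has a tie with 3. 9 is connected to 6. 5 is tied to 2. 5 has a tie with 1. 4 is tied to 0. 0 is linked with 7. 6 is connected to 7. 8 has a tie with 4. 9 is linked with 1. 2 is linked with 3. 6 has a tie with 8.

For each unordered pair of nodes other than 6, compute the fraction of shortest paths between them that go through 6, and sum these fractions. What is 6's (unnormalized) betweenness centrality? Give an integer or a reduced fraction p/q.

27/2

Pairs whose geodesics pass through 6 — 1–7: 1; 1–0: 1; 1–4: 1; 1–8: 1; 9–7: 1; 9–0: 1; 9–4: 1; 9–8: 1; 9–3: 1; 7–8: 1; 7–3: 1; 7–2: 1; 7–5: 1; 0–5: 1/2.
All other pairs contribute 0.
Summing the contributions gives betweenness(6) = 27/2.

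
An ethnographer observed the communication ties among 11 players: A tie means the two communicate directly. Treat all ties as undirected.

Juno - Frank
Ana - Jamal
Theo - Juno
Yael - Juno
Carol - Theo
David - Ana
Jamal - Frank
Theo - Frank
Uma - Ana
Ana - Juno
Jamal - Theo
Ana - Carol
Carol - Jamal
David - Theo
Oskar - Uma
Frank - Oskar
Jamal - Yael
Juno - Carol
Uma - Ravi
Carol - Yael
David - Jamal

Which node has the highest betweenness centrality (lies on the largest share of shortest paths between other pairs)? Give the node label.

Unnormalized betweenness of each node: Ana:793/60, Carol:131/60, David:13/20, Frank:361/60, Jamal:187/30, Juno:61/15, Oskar:12/5, Ravi:0, Theo:49/20, Uma:127/12, Yael:1/5.
Ana has the largest value, 793/60, making it the main broker — the node through which the most shortest paths run.

Ana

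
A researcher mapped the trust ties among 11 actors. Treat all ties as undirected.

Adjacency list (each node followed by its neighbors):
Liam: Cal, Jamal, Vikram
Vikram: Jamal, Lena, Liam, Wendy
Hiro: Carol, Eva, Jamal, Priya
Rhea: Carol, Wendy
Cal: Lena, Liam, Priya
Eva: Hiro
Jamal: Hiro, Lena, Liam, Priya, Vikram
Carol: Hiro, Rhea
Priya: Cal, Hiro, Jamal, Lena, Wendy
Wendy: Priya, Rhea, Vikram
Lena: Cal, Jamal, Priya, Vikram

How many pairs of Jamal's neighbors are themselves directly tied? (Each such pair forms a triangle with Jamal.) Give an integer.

Jamal's neighbors: Hiro, Lena, Liam, Priya, and Vikram.
Neighbor pairs that are themselves tied: Jamal–Hiro–Priya; Jamal–Lena–Priya; Jamal–Lena–Vikram; Jamal–Liam–Vikram. Each forms one triangle with Jamal, for 4 in total.

4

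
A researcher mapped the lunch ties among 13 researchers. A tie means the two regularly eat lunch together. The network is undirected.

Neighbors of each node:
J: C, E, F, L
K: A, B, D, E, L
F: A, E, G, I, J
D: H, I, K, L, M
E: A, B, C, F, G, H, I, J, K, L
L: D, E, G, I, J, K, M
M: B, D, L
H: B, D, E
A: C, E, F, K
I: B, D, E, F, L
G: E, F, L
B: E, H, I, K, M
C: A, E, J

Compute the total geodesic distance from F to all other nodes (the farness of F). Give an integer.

20

Distances from F: A:1, B:2, C:2, D:2, E:1, G:1, H:2, I:1, J:1, K:2, L:2, M:3.
Sum = 1 + 2 + 2 + 2 + 1 + 1 + 2 + 1 + 1 + 2 + 2 + 3 = 20.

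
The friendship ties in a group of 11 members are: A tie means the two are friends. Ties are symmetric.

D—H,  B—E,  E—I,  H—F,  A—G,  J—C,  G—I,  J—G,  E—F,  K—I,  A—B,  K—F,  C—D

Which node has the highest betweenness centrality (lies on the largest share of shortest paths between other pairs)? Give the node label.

G

Unnormalized betweenness of each node: A:3, B:3, C:5, D:14/3, E:19/2, F:34/3, G:13, H:7, I:28/3, J:23/3, K:5/2.
G has the largest value, 13, making it the main broker — the node through which the most shortest paths run.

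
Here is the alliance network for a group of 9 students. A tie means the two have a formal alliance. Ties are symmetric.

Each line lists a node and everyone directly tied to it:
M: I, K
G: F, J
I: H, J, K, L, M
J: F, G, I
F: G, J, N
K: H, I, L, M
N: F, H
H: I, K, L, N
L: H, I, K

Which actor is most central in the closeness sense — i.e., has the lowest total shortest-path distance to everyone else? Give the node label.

Farness (sum of distances to all others) for each node — F:16, G:18, H:13, I:11, J:13, K:14, L:15, M:17, N:15.
The smallest farness is 11, for I, so I has the highest closeness.

I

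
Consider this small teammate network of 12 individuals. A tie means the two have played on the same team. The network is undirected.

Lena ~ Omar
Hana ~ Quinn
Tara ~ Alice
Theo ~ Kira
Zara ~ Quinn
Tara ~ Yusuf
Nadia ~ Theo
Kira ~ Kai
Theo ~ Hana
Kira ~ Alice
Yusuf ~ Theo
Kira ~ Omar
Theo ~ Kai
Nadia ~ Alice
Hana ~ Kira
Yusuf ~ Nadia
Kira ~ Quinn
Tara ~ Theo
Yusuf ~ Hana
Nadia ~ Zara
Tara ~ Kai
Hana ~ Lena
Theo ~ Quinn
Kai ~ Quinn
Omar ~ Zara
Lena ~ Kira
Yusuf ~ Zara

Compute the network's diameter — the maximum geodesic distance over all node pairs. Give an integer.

Eccentricity of each node (its greatest distance to any other): Alice:2, Hana:2, Kai:2, Kira:2, Lena:3, Nadia:3, Omar:3, Quinn:2, Tara:3, Theo:2, Yusuf:2, Zara:2.
The maximum eccentricity is 3, realized for instance by the pair Nadia–Lena via Nadia – Zara – Omar – Lena. So the diameter is 3.

3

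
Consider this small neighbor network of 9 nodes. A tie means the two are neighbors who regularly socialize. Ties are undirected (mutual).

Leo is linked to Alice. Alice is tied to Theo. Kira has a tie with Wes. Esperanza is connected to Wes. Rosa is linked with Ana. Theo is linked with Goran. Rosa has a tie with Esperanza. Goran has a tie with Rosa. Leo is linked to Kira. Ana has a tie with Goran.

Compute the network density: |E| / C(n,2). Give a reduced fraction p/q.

There are 10 edges and 9 nodes, so the maximum possible is C(9,2) = 36.
Density = 10/36 = 5/18.

5/18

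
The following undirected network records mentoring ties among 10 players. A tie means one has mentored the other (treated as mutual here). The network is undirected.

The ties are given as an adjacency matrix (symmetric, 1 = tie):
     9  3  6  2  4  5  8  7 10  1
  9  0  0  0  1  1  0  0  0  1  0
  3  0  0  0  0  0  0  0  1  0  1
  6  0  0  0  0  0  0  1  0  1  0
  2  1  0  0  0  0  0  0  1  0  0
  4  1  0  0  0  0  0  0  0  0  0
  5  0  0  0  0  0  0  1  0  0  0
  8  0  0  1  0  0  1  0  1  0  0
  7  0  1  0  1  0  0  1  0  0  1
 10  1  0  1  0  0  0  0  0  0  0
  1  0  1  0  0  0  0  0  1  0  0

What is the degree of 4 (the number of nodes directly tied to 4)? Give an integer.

4 is directly tied to 9. That is 1 neighbor, so the degree of 4 is 1.

1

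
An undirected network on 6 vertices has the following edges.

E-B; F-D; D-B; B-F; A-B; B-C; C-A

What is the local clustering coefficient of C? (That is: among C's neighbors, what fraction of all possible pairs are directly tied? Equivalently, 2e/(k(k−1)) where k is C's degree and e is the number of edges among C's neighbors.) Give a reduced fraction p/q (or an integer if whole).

1

C's neighbors: A and B (k = 2).
Possible neighbor pairs: C(2,2) = 1. Edges among them: A–B → e = 1.
Clustering(C) = 1/1.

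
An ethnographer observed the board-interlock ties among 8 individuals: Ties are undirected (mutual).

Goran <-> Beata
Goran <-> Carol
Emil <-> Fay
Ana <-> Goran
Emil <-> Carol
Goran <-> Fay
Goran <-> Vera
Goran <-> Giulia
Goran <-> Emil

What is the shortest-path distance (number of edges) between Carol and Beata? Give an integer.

One shortest route is Carol – Goran – Beata, which uses 2 edges, and Carol and Beata are not directly tied, so nothing shorter exists. So d(Carol,Beata) = 2.

2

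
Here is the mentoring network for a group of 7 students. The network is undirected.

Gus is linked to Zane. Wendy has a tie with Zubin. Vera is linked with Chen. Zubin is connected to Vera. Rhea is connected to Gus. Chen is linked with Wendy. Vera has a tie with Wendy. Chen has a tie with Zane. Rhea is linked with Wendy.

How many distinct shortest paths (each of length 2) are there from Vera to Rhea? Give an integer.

1

The shortest distance is 2, and the only length-2 path is Vera–Wendy–Rhea. So there is exactly 1 shortest path.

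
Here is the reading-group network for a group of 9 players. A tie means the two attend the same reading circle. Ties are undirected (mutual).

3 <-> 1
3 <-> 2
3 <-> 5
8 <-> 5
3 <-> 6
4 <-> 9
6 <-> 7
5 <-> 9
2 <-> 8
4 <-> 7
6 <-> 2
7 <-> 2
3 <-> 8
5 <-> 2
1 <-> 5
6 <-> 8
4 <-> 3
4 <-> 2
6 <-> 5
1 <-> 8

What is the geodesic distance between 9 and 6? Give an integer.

2

One shortest route is 9 – 5 – 6, which uses 2 edges, and 9 and 6 are not directly tied, so nothing shorter exists. So d(9,6) = 2.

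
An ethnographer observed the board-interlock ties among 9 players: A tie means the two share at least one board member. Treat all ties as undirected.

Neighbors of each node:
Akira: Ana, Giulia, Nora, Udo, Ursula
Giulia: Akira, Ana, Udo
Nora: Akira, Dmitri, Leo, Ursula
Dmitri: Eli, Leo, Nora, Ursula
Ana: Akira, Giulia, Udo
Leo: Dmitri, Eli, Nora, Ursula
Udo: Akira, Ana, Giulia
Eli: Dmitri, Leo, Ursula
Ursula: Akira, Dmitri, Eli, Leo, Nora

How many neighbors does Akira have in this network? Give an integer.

Akira is directly tied to Ana, Giulia, Nora, Udo, and Ursula. That is 5 neighbors, so the degree of Akira is 5.

5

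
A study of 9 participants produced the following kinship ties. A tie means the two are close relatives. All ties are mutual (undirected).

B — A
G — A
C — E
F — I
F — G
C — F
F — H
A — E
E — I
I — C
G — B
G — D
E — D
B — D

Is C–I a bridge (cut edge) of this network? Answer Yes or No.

Even without that edge, C still reaches I via C – E – I, so the network stays connected. Not a bridge.

No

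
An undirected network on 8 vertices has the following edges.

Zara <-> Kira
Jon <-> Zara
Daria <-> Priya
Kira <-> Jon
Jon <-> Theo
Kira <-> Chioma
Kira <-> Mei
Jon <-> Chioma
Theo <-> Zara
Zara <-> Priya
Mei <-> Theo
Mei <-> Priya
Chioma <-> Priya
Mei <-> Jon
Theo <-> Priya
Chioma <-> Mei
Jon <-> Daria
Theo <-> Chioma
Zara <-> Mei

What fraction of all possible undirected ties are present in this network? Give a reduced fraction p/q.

There are 19 edges and 8 nodes, so the maximum possible is C(8,2) = 28.
Density = 19/28.

19/28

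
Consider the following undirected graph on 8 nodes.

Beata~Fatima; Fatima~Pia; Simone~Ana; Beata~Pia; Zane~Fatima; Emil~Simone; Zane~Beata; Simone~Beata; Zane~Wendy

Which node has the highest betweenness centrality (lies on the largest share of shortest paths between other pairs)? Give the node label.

Unnormalized betweenness of each node: Ana:0, Beata:13, Emil:0, Fatima:1, Pia:0, Simone:11, Wendy:0, Zane:6.
Beata has the largest value, 13, making it the main broker — the node through which the most shortest paths run.

Beata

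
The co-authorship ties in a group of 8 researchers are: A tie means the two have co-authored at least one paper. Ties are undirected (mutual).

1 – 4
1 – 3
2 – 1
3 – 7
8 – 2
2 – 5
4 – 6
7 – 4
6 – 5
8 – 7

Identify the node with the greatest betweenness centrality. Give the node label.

2

Unnormalized betweenness of each node: 1:4, 2:5, 3:1/2, 4:9/2, 5:3/2, 6:3/2, 7:7/2, 8:3/2.
2 has the largest value, 5, making it the main broker — the node through which the most shortest paths run.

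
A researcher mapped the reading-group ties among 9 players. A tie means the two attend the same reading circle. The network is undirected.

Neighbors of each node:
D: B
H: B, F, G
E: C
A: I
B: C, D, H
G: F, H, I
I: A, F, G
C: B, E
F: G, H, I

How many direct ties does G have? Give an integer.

3

G is directly tied to F, H, and I. That is 3 neighbors, so the degree of G is 3.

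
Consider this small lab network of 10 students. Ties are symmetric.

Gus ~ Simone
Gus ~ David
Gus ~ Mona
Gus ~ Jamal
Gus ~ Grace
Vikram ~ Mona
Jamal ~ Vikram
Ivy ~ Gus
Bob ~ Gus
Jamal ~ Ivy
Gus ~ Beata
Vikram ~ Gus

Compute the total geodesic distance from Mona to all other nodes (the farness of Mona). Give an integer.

Distances from Mona: Beata:2, Bob:2, David:2, Grace:2, Gus:1, Ivy:2, Jamal:2, Simone:2, Vikram:1.
Sum = 2 + 2 + 2 + 2 + 1 + 2 + 2 + 2 + 1 = 16.

16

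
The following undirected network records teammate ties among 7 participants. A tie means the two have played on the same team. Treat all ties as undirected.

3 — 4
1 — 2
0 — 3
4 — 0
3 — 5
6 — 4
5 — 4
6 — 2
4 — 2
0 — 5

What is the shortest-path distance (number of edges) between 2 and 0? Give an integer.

2

One shortest route is 2 – 4 – 0, which uses 2 edges, and 2 and 0 are not directly tied, so nothing shorter exists. So d(2,0) = 2.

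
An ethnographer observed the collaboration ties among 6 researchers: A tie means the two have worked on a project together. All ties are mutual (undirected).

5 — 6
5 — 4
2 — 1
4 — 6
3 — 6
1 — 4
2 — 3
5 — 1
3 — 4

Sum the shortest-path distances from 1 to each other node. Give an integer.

Distances from 1: 2:1, 3:2, 4:1, 5:1, 6:2.
Sum = 1 + 2 + 1 + 1 + 2 = 7.

7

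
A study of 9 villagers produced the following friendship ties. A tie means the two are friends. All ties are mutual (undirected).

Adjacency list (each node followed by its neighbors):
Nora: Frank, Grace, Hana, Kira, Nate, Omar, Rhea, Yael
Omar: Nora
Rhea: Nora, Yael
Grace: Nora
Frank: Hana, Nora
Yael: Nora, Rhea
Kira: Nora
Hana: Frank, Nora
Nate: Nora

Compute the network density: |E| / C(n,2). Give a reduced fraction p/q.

5/18

There are 10 edges and 9 nodes, so the maximum possible is C(9,2) = 36.
Density = 10/36 = 5/18.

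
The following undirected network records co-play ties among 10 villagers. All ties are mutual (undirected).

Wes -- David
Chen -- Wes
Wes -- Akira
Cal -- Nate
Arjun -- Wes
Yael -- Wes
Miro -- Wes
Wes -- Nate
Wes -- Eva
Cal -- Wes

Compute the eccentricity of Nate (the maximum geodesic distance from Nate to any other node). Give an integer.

Distances from Nate: Akira:2, Arjun:2, Cal:1, Chen:2, David:2, Eva:2, Miro:2, Wes:1, Yael:2.
The largest is 2 (to Arjun, Miro, Yael, Eva, Akira, David, and Chen), so the eccentricity of Nate is 2.

2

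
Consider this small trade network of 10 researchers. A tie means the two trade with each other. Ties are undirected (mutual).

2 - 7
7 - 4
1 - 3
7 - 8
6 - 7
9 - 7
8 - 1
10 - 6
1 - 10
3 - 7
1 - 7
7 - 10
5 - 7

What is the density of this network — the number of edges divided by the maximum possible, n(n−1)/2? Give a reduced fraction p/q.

There are 13 edges and 10 nodes, so the maximum possible is C(10,2) = 45.
Density = 13/45.

13/45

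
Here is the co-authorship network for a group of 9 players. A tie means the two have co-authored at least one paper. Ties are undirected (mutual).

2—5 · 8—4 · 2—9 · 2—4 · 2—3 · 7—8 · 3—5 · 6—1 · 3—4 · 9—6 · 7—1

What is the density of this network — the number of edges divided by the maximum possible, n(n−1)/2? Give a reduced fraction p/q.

There are 11 edges and 9 nodes, so the maximum possible is C(9,2) = 36.
Density = 11/36.

11/36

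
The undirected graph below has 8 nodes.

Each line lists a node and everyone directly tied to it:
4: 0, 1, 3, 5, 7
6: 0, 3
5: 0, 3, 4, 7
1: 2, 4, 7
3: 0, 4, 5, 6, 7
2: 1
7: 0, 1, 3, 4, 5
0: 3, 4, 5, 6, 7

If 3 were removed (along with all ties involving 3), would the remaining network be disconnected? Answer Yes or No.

No

Even without 3, every remaining node can still reach every other (the residual graph is connected), so 3 is not a cut vertex.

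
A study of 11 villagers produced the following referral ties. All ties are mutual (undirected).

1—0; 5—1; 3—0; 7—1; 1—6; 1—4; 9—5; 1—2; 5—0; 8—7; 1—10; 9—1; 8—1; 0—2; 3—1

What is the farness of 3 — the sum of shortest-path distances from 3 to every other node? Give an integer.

18

Distances from 3: 0:1, 1:1, 2:2, 4:2, 5:2, 6:2, 7:2, 8:2, 9:2, 10:2.
Sum = 1 + 1 + 2 + 2 + 2 + 2 + 2 + 2 + 2 + 2 = 18.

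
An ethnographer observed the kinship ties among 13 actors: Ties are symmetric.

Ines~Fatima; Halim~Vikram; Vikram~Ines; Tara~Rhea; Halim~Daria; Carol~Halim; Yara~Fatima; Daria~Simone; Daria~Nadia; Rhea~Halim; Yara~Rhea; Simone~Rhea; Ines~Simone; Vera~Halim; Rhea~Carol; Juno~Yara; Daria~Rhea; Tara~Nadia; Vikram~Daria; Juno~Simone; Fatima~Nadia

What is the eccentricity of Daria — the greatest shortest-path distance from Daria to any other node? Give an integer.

2

Distances from Daria: Carol:2, Fatima:2, Halim:1, Ines:2, Juno:2, Nadia:1, Rhea:1, Simone:1, Tara:2, Vera:2, Vikram:1, Yara:2.
The largest is 2 (to Ines, Juno, Tara, Fatima, Carol, Vera, and Yara), so the eccentricity of Daria is 2.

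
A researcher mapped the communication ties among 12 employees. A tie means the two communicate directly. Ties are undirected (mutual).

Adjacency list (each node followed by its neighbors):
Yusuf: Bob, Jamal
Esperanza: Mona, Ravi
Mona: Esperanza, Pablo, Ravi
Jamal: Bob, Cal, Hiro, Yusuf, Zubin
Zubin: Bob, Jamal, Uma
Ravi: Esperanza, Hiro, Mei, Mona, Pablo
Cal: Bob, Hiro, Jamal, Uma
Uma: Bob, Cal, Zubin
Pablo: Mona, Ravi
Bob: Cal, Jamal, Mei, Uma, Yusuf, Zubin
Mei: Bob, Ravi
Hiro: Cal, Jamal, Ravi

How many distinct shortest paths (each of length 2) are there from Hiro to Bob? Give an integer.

2

The shortest distance is 2. The length-2 paths are: Hiro–Cal–Bob; Hiro–Jamal–Bob.
That gives 2 distinct shortest paths.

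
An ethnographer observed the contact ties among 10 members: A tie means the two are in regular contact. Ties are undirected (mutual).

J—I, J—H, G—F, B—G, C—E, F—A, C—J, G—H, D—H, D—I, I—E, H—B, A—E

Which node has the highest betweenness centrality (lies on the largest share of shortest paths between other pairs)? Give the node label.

H

Unnormalized betweenness of each node: A:17/4, B:0, C:19/12, D:25/12, E:41/6, F:17/4, G:25/4, H:139/12, I:16/3, J:41/6.
H has the largest value, 139/12, making it the main broker — the node through which the most shortest paths run.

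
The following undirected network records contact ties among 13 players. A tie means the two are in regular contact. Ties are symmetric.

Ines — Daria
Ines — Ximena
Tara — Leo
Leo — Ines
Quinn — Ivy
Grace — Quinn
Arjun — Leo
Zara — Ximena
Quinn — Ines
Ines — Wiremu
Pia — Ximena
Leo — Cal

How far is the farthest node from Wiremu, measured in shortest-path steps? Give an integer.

3

Distances from Wiremu: Arjun:3, Cal:3, Daria:2, Grace:3, Ines:1, Ivy:3, Leo:2, Pia:3, Quinn:2, Tara:3, Ximena:2, Zara:3.
The largest is 3 (to Arjun, Cal, Tara, Pia, Zara, Grace, and Ivy), so the eccentricity of Wiremu is 3.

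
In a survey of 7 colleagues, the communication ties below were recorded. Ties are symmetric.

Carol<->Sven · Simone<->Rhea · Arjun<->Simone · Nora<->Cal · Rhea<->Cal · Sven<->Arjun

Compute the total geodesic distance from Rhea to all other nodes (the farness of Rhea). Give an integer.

13

Distances from Rhea: Arjun:2, Cal:1, Carol:4, Nora:2, Simone:1, Sven:3.
Sum = 2 + 1 + 4 + 2 + 1 + 3 = 13.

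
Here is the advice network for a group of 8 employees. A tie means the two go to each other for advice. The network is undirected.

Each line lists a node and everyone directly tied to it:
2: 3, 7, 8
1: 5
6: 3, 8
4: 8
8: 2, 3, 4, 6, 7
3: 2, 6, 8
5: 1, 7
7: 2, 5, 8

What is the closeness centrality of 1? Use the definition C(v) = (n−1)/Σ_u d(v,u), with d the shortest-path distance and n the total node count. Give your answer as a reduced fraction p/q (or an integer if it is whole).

1/3

Distances from 1: 2:3, 3:4, 4:4, 5:1, 6:4, 7:2, 8:3. Sum = 21.
n = 8, so closeness = 7/21 = 1/3.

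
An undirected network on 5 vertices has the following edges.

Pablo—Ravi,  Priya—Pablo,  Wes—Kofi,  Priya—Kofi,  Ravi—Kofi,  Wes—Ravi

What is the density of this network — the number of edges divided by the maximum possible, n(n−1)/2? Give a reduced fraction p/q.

There are 6 edges and 5 nodes, so the maximum possible is C(5,2) = 10.
Density = 6/10 = 3/5.

3/5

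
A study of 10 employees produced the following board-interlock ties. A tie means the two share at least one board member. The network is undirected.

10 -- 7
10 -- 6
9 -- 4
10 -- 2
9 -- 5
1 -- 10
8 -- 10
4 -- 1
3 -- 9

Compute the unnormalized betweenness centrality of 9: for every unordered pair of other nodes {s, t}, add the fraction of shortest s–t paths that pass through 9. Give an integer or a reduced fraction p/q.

Pairs whose geodesics pass through 9 — 5–8: 1; 5–7: 1; 5–10: 1; 5–1: 1; 5–6: 1; 5–4: 1; 5–3: 1; 5–2: 1; 8–3: 1; 7–3: 1; 10–3: 1; 1–3: 1; 6–3: 1; 4–3: 1 … (+1 more pairs).
All other pairs contribute 0.
Summing the contributions gives betweenness(9) = 15.

15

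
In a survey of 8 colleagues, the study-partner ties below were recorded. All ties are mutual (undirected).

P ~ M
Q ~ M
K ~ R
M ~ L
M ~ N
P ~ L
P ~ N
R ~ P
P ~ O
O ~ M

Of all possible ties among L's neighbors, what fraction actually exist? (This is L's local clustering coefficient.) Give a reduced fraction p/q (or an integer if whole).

L's neighbors: M and P (k = 2).
Possible neighbor pairs: C(2,2) = 1. Edges among them: M–P → e = 1.
Clustering(L) = 1/1.

1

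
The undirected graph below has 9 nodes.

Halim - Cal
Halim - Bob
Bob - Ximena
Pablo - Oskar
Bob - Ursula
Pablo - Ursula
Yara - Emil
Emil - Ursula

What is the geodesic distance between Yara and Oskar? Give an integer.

4

One shortest route is Yara – Emil – Ursula – Pablo – Oskar, which uses 4 edges, and at distance 3 from Yara we only reach {Bob, Pablo}, which does not include Oskar. So d(Yara,Oskar) = 4.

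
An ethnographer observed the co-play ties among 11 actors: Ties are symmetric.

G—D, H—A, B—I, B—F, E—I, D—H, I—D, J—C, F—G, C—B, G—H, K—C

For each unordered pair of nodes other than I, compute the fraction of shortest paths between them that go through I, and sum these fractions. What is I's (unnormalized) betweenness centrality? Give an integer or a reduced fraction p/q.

17

Pairs whose geodesics pass through I — B–A: 1/2; B–D: 1; B–E: 1; B–H: 1/2; A–E: 1; A–C: 1/2; A–J: 1/2; A–K: 1/2; D–E: 1; D–C: 1; D–J: 1; D–K: 1; G–E: 1; E–C: 1 … (+7 more pairs).
All other pairs contribute 0.
Summing the contributions gives betweenness(I) = 17.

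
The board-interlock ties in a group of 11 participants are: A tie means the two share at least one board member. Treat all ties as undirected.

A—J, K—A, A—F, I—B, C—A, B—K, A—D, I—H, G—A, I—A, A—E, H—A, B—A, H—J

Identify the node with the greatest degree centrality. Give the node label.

A

Degrees — A:10, B:3, C:1, D:1, E:1, F:1, G:1, H:3, I:3, J:2, K:2.
The maximum is 10, attained only by A.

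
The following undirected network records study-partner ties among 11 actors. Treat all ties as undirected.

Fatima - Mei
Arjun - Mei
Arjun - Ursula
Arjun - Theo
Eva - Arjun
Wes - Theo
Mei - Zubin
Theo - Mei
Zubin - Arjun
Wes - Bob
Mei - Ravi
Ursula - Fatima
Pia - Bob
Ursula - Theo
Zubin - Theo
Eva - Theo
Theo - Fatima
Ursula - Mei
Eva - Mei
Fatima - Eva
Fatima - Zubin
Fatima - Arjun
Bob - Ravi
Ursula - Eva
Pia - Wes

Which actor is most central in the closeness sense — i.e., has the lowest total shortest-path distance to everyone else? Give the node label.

Theo

Farness (sum of distances to all others) for each node — Arjun:16, Bob:22, Eva:17, Fatima:16, Mei:14, Pia:24, Ravi:18, Theo:13, Ursula:17, Wes:17, Zubin:18.
The smallest farness is 13, for Theo, so Theo has the highest closeness.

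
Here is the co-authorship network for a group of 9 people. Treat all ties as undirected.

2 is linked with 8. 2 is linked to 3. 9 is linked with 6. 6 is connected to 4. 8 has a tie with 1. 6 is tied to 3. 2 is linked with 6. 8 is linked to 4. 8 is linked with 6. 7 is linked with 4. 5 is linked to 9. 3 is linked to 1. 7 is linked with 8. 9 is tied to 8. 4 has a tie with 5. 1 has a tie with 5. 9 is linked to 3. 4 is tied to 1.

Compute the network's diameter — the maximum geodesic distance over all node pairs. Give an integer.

Eccentricity of each node (its greatest distance to any other): 1:2, 2:3, 3:3, 4:2, 5:3, 6:2, 7:3, 8:2, 9:2.
The maximum eccentricity is 3, realized for instance by the pair 3–7 via 3 – 9 – 8 – 7. So the diameter is 3.

3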